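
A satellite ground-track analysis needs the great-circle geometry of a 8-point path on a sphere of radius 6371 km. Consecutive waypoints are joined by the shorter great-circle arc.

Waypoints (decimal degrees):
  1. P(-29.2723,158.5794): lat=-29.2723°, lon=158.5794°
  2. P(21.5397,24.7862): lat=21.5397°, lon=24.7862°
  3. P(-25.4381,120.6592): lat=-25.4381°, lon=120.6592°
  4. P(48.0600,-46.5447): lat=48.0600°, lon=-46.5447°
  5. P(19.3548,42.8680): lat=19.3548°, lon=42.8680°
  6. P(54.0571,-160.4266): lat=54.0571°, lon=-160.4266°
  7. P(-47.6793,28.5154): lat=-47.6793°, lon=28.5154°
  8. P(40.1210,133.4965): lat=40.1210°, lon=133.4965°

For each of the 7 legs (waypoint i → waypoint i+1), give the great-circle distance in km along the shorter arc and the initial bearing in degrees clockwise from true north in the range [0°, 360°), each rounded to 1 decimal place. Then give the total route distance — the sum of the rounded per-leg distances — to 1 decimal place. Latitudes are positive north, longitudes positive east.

Leg 1: dist=15325.0 km, bearing=270.5°
Leg 2: dist=11575.6 km, bearing=112.1°
Leg 3: dist=17262.0 km, bearing=339.3°
Leg 4: dist=8378.1 km, bearing=77.2°
Leg 5: dist=11553.9 km, bearing=13.8°
Leg 6: dist=19069.6 km, bearing=314.9°
Leg 7: dist=14183.7 km, bearing=68.7°
Total: 97347.9 km

Leg 1: φ1=-0.5108980, φ2=0.3759387, Δφ=0.8868367, Δλ=-2.3351319 rad; a=sin²(Δφ/2)+cosφ1·cosφ2·sin²(Δλ/2)=0.8705231513; c=2·atan2(√a, √(1-a))=2.405423612; dist=6371·c=15324.954 ≈ 15325.0 km; running total=15325.0 km
Leg 1 bearing: y=sinΔλ·cosφ2=-0.67143135, x=cosφ1·sinφ2-sinφ1·cosφ2·cosΔλ=0.00550637; θ=atan2(y, x)=-89.5301° <0 so +360° → 270.4699° ≈ 270.5°
Leg 2: φ1=0.3759387, φ2=-0.4439786, Δφ=-0.8199173, Δλ=1.6732995 rad; a=sin²(Δφ/2)+cosφ1·cosφ2·sin²(Δλ/2)=0.6218262906; c=2·atan2(√a, √(1-a))=1.816926488; dist=6371·c=11575.639 ≈ 11575.6 km; running total=26900.6 km
Leg 2 bearing: y=sinΔλ·cosφ2=0.89830989, x=cosφ1·sinφ2-sinφ1·cosφ2·cosΔλ=-0.36561286; θ=atan2(y, x)=112.1464° ≈ 112.1°
Leg 3: φ1=-0.4439786, φ2=0.8388052, Δφ=1.2827838, Δλ=-2.9182586 rad; a=sin²(Δφ/2)+cosφ1·cosφ2·sin²(Δλ/2)=0.9540368128; c=2·atan2(√a, √(1-a))=2.709457572; dist=6371·c=17261.954 ≈ 17262.0 km; running total=44162.6 km
Leg 3 bearing: y=sinΔλ·cosφ2=-0.14802802, x=cosφ1·sinφ2-sinφ1·cosφ2·cosΔλ=0.39177799; θ=atan2(y, x)=-20.6984° <0 so +360° → 339.3016° ≈ 339.3°
Leg 4: φ1=0.8388052, φ2=0.3378050, Δφ=-0.5010003, Δλ=1.5605460 rad; a=sin²(Δφ/2)+cosφ1·cosφ2·sin²(Δλ/2)=0.3735068002; c=2·atan2(√a, √(1-a))=1.315030497; dist=6371·c=8378.059 ≈ 8378.1 km; running total=52540.7 km
Leg 4 bearing: y=sinΔλ·cosφ2=0.94343484, x=cosφ1·sinφ2-sinφ1·cosφ2·cosΔλ=0.21430956; θ=atan2(y, x)=77.2019° ≈ 77.2°
Leg 5: φ1=0.3378050, φ2=0.9434744, Δφ=0.6056694, Δλ=-3.5481601 rad; a=sin²(Δφ/2)+cosφ1·cosφ2·sin²(Δλ/2)=0.6201725719; c=2·atan2(√a, √(1-a))=1.813517729; dist=6371·c=11553.921 ≈ 11553.9 km; running total=64094.6 km
Leg 5 bearing: y=sinΔλ·cosφ2=0.23212598, x=cosφ1·sinφ2-sinφ1·cosφ2·cosΔλ=0.94252413; θ=atan2(y, x)=13.8355° ≈ 13.8°
Leg 6: φ1=0.9434744, φ2=-0.8321608, Δφ=-1.7756351, Δλ=3.2976600 rad; a=sin²(Δφ/2)+cosφ1·cosφ2·sin²(Δλ/2)=0.9945039197; c=2·atan2(√a, √(1-a))=2.993185391; dist=6371·c=19069.584 ≈ 19069.6 km; running total=83164.2 km
Leg 6 bearing: y=sinΔλ·cosφ2=-0.10465093, x=cosφ1·sinφ2-sinφ1·cosφ2·cosΔλ=0.10445897; θ=atan2(y, x)=-45.0526° <0 so +360° → 314.9474° ≈ 314.9°
Leg 7: φ1=-0.8321608, φ2=0.7002435, Δφ=1.5324043, Δλ=1.8322658 rad; a=sin²(Δφ/2)+cosφ1·cosφ2·sin²(Δλ/2)=0.8047763252; c=2·atan2(√a, √(1-a))=2.226292491; dist=6371·c=14183.709 ≈ 14183.7 km; running total=97347.9 km
Leg 7 bearing: y=sinΔλ·cosφ2=0.73869449, x=cosφ1·sinφ2-sinφ1·cosφ2·cosΔλ=0.28770821; θ=atan2(y, x)=68.7200° ≈ 68.7°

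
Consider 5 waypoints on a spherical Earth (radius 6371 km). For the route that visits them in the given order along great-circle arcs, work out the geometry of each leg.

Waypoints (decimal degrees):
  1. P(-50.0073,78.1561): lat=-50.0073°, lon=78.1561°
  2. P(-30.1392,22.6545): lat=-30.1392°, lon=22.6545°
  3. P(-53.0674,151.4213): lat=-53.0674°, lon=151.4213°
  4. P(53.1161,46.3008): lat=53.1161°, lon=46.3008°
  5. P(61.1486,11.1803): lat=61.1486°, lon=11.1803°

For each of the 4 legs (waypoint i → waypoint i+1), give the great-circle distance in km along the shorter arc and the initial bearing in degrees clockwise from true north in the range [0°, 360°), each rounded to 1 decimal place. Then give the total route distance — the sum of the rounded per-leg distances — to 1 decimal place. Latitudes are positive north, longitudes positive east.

Leg 1: φ1=-0.8727920, φ2=-0.5260283, Δφ=0.3467638, Δλ=-0.9686857 rad; a=sin²(Δφ/2)+cosφ1·cosφ2·sin²(Δλ/2)=0.1502641202; c=2·atan2(√a, √(1-a))=0.796138247; dist=6371·c=5072.197 ≈ 5072.2 km; running total=5072.2 km
Leg 1 bearing: y=sinΔλ·cosφ2=-0.71272468, x=cosφ1·sinφ2-sinφ1·cosφ2·cosΔλ=0.05256221; θ=atan2(y, x)=-85.7822° <0 so +360° → 274.2178° ≈ 274.2°
Leg 2: φ1=-0.5260283, φ2=-0.9262009, Δφ=-0.4001726, Δλ=2.2474046 rad; a=sin²(Δφ/2)+cosφ1·cosφ2·sin²(Δλ/2)=0.4620113227; c=2·atan2(√a, √(1-a))=1.494745684; dist=6371·c=9523.025 ≈ 9523.0 km; running total=14595.2 km
Leg 2 bearing: y=sinΔλ·cosφ2=0.46850289, x=cosφ1·sinφ2-sinφ1·cosφ2·cosΔλ=-0.88018889; θ=atan2(y, x)=151.9747° ≈ 152.0°
Leg 3: φ1=-0.9262009, φ2=0.9270508, Δφ=1.8532517, Δλ=-1.8346988 rad; a=sin²(Δφ/2)+cosφ1·cosφ2·sin²(Δλ/2)=0.8667153385; c=2·atan2(√a, √(1-a))=2.394151495; dist=6371·c=15253.139 ≈ 15253.1 km; running total=29848.3 km
Leg 3 bearing: y=sinΔλ·cosφ2=-0.57941634, x=cosφ1·sinφ2-sinφ1·cosφ2·cosΔλ=0.35546610; θ=atan2(y, x)=-58.4713° <0 so +360° → 301.5287° ≈ 301.5°
Leg 4: φ1=0.9270508, φ2=1.0672444, Δφ=0.1401936, Δλ=-0.6129684 rad; a=sin²(Δφ/2)+cosφ1·cosφ2·sin²(Δλ/2)=0.0312688833; c=2·atan2(√a, √(1-a))=0.355529715; dist=6371·c=2265.080 ≈ 2265.1 km; running total=32113.4 km
Leg 4 bearing: y=sinΔλ·cosφ2=-0.27760405, x=cosφ1·sinφ2-sinφ1·cosφ2·cosΔλ=0.21000132; θ=atan2(y, x)=-52.8933° <0 so +360° → 307.1067° ≈ 307.1°

Leg 1: dist=5072.2 km, bearing=274.2°
Leg 2: dist=9523.0 km, bearing=152.0°
Leg 3: dist=15253.1 km, bearing=301.5°
Leg 4: dist=2265.1 km, bearing=307.1°
Total: 32113.4 km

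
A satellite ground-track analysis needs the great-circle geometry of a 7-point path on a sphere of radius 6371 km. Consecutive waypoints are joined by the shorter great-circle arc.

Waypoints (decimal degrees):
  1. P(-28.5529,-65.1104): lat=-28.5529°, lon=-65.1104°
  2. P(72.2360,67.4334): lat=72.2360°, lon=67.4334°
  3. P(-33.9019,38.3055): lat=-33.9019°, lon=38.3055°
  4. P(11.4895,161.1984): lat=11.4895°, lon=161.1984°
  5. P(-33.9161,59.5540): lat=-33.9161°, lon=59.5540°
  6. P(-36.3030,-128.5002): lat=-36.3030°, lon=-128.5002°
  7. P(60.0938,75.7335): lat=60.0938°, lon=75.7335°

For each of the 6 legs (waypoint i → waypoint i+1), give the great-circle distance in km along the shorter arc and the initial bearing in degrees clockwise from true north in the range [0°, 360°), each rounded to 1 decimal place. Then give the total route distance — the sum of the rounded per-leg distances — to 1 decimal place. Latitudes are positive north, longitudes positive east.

Leg 1: dist=14402.3 km, bearing=16.9°
Leg 2: dist=12015.5 km, bearing=205.1°
Leg 3: dist=13739.3 km, bearing=99.1°
Leg 4: dist=11784.3 km, bearing=237.7°
Leg 5: dist=12162.5 km, bearing=173.1°
Leg 6: dist=16856.7 km, bearing=334.5°
Total: 80960.6 km

Leg 1: φ1=-0.4983421, φ2=1.2607560, Δφ=1.7590982, Δλ=2.3133257 rad; a=sin²(Δφ/2)+cosφ1·cosφ2·sin²(Δλ/2)=0.8181916629; c=2·atan2(√a, √(1-a))=2.260596853; dist=6371·c=14402.263 ≈ 14402.3 km; running total=14402.3 km
Leg 1 bearing: y=sinΔλ·cosφ2=0.22478347, x=cosφ1·sinφ2-sinφ1·cosφ2·cosΔλ=0.73789474; θ=atan2(y, x)=16.9422° ≈ 16.9°
Leg 2: φ1=1.2607560, φ2=-0.5916998, Δφ=-1.8524558, Δλ=-0.5083778 rad; a=sin²(Δφ/2)+cosφ1·cosφ2·sin²(Δλ/2)=0.6549873049; c=2·atan2(√a, √(1-a))=1.885962654; dist=6371·c=12015.468 ≈ 12015.5 km; running total=26417.8 km
Leg 2 bearing: y=sinΔλ·cosφ2=-0.40400844, x=cosφ1·sinφ2-sinφ1·cosφ2·cosΔλ=-0.86063518; θ=atan2(y, x)=-154.8532° <0 so +360° → 205.1468° ≈ 205.1°
Leg 3: φ1=-0.5916998, φ2=0.2005296, Δφ=0.7922294, Δλ=2.1448857 rad; a=sin²(Δφ/2)+cosφ1·cosφ2·sin²(Δλ/2)=0.7764072459; c=2·atan2(√a, √(1-a))=2.156534303; dist=6371·c=13739.280 ≈ 13739.3 km; running total=40157.1 km
Leg 3 bearing: y=sinΔλ·cosφ2=0.82286086, x=cosφ1·sinφ2-sinφ1·cosφ2·cosΔλ=-0.13151477; θ=atan2(y, x)=99.0806° ≈ 99.1°
Leg 4: φ1=0.2005296, φ2=-0.5919476, Δφ=-0.7924772, Δλ=-1.7740294 rad; a=sin²(Δφ/2)+cosφ1·cosφ2·sin²(Δλ/2)=0.6376409460; c=2·atan2(√a, √(1-a))=1.849679238; dist=6371·c=11784.306 ≈ 11784.3 km; running total=51941.4 km
Leg 4 bearing: y=sinΔλ·cosφ2=-0.81277638, x=cosφ1·sinφ2-sinφ1·cosφ2·cosΔλ=-0.51343396; θ=atan2(y, x)=-122.2808° <0 so +360° → 237.7192° ≈ 237.7°
Leg 5: φ1=-0.5919476, φ2=-0.6336069, Δφ=-0.0416593, Δλ=-3.2821650 rad; a=sin²(Δφ/2)+cosφ1·cosφ2·sin²(Δλ/2)=0.6659137018; c=2·atan2(√a, √(1-a))=1.909036407; dist=6371·c=12162.471 ≈ 12162.5 km; running total=64103.9 km
Leg 5 bearing: y=sinΔλ·cosφ2=0.11291411, x=cosφ1·sinφ2-sinφ1·cosφ2·cosΔλ=-0.93655805; θ=atan2(y, x)=173.1254° ≈ 173.1°
Leg 6: φ1=-0.6336069, φ2=1.0488347, Δφ=1.6824415, Δλ=3.5645505 rad; a=sin²(Δφ/2)+cosφ1·cosφ2·sin²(Δλ/2)=0.9398084451; c=2·atan2(√a, √(1-a))=2.645852537; dist=6371·c=16856.727 ≈ 16856.7 km; running total=80960.6 km
Leg 6 bearing: y=sinΔλ·cosφ2=-0.20464751, x=cosφ1·sinφ2-sinφ1·cosφ2·cosΔλ=0.42941067; θ=atan2(y, x)=-25.4814° <0 so +360° → 334.5186° ≈ 334.5°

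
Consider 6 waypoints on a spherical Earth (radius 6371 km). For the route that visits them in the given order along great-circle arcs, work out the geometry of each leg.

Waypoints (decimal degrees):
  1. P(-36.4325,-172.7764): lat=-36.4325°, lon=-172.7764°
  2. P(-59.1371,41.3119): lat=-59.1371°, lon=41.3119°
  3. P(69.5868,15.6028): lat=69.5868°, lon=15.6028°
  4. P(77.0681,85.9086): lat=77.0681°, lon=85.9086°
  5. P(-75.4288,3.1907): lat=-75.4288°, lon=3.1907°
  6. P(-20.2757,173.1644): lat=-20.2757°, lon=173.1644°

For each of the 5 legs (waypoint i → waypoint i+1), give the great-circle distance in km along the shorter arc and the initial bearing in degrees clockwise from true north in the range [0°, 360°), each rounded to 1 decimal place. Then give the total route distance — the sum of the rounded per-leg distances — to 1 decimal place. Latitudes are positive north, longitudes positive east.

Leg 1: dist=8932.3 km, bearing=197.0°
Leg 2: dist=14459.4 km, bearing=348.6°
Leg 3: dist=2223.1 km, bearing=38.0°
Leg 4: dist=17726.1 km, bearing=225.2°
Leg 5: dist=9350.2 km, bearing=170.6°
Total: 52691.1 km

Leg 1: φ1=-0.6358671, φ2=-1.0321371, Δφ=-0.3962700, Δλ=3.7365457 rad; a=sin²(Δφ/2)+cosφ1·cosφ2·sin²(Δλ/2)=0.4160142061; c=2·atan2(√a, √(1-a))=1.402024668; dist=6371·c=8932.299 ≈ 8932.3 km; running total=8932.3 km
Leg 1 bearing: y=sinΔλ·cosφ2=-0.28751295, x=cosφ1·sinφ2-sinφ1·cosφ2·cosΔλ=-0.94293258; θ=atan2(y, x)=-163.0428° <0 so +360° → 196.9572° ≈ 197.0°
Leg 2: φ1=-1.0321371, φ2=1.2145188, Δφ=2.2466559, Δλ=-0.4487084 rad; a=sin²(Δφ/2)+cosφ1·cosφ2·sin²(Δλ/2)=0.8216400428; c=2·atan2(√a, √(1-a))=2.269571083; dist=6371·c=14459.437 ≈ 14459.4 km; running total=23391.7 km
Leg 2 bearing: y=sinΔλ·cosφ2=-0.15130499, x=cosφ1·sinφ2-sinφ1·cosφ2·cosΔλ=0.75053150; θ=atan2(y, x)=-11.3979° <0 so +360° → 348.6021° ≈ 348.6°
Leg 3: φ1=1.2145188, φ2=1.3450921, Δφ=0.1305733, Δλ=1.2270677 rad; a=sin²(Δφ/2)+cosφ1·cosφ2·sin²(Δλ/2)=0.0301319386; c=2·atan2(√a, √(1-a))=0.348938636; dist=6371·c=2223.088 ≈ 2223.1 km; running total=25614.8 km
Leg 3 bearing: y=sinΔλ·cosφ2=0.21070196, x=cosφ1·sinφ2-sinφ1·cosφ2·cosΔλ=0.26925955; θ=atan2(y, x)=38.0440° ≈ 38.0°
Leg 4: φ1=1.3450921, φ2=-1.3164809, Δφ=-2.6615730, Δλ=-1.4436997 rad; a=sin²(Δφ/2)+cosφ1·cosφ2·sin²(Δλ/2)=0.9680758442; c=2·atan2(√a, √(1-a))=2.782316834; dist=6371·c=17726.141 ≈ 17726.1 km; running total=43340.9 km
Leg 4 bearing: y=sinΔλ·cosφ2=-0.24955366, x=cosφ1·sinφ2-sinφ1·cosφ2·cosΔλ=-0.24767517; θ=atan2(y, x)=-134.7835° <0 so +360° → 225.2165° ≈ 225.2°
Leg 5: φ1=-1.3164809, φ2=-0.3538777, Δφ=0.9626032, Δλ=2.9666007 rad; a=sin²(Δφ/2)+cosφ1·cosφ2·sin²(Δλ/2)=0.4484989938; c=2·atan2(√a, √(1-a))=1.467611307; dist=6371·c=9350.152 ≈ 9350.2 km; running total=52691.1 km
Leg 5 bearing: y=sinΔλ·cosφ2=0.16331226, x=cosφ1·sinφ2-sinφ1·cosφ2·cosΔλ=-0.98118280; θ=atan2(y, x)=170.5501° ≈ 170.6°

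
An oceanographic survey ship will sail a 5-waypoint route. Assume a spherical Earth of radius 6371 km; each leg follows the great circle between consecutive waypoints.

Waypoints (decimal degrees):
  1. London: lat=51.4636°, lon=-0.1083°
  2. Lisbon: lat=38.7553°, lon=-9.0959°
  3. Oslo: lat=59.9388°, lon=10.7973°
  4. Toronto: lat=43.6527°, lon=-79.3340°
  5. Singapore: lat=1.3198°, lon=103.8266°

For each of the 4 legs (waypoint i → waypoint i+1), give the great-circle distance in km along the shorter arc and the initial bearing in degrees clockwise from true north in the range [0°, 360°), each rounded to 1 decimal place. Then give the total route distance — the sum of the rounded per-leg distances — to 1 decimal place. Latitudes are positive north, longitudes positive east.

Leg 1: dist=1576.6 km, bearing=209.8°
Leg 2: dist=2737.2 km, bearing=24.2°
Leg 3: dist=5934.8 km, bearing=295.6°
Leg 4: dist=15004.5 km, bearing=355.5°
Total: 25253.1 km

Leg 1: φ1=0.8982093, φ2=0.6764076, Δφ=-0.2218017, Δλ=-0.1568632 rad; a=sin²(Δφ/2)+cosφ1·cosφ2·sin²(Δλ/2)=0.0152311932; c=2·atan2(√a, √(1-a))=0.247460359; dist=6371·c=1576.570 ≈ 1576.6 km; running total=1576.6 km
Leg 1 bearing: y=sinΔλ·cosφ2=-0.12182506, x=cosφ1·sinφ2-sinφ1·cosφ2·cosΔλ=-0.21249817; θ=atan2(y, x)=-150.1744° <0 so +360° → 209.8256° ≈ 209.8°
Leg 2: φ1=0.6764076, φ2=1.0461294, Δφ=0.3697218, Δλ=0.3472018 rad; a=sin²(Δφ/2)+cosφ1·cosφ2·sin²(Δλ/2)=0.0454409165; c=2·atan2(√a, √(1-a))=0.429634232; dist=6371·c=2737.200 ≈ 2737.2 km; running total=4313.8 km
Leg 2 bearing: y=sinΔλ·cosφ2=0.17044864, x=cosφ1·sinφ2-sinφ1·cosφ2·cosΔλ=0.38006765; θ=atan2(y, x)=24.1548° ≈ 24.2°
Leg 3: φ1=1.0461294, φ2=0.7618833, Δφ=-0.2842461, Δλ=-1.5730879 rad; a=sin²(Δφ/2)+cosφ1·cosφ2·sin²(Δλ/2)=0.2016974662; c=2·atan2(√a, √(1-a))=0.931532164; dist=6371·c=5934.791 ≈ 5934.8 km; running total=10248.6 km
Leg 3 bearing: y=sinΔλ·cosφ2=-0.72353535, x=cosφ1·sinφ2-sinφ1·cosφ2·cosΔλ=0.34721605; θ=atan2(y, x)=-64.3642° <0 so +360° → 295.6358° ≈ 295.6°
Leg 4: φ1=0.7618833, φ2=0.0230349, Δφ=-0.7388485, Δλ=3.1967555 rad; a=sin²(Δφ/2)+cosφ1·cosφ2·sin²(Δλ/2)=0.8531729082; c=2·atan2(√a, √(1-a))=2.355118902; dist=6371·c=15004.463 ≈ 15004.5 km; running total=25253.1 km
Leg 4 bearing: y=sinΔλ·cosφ2=-0.05512028, x=cosφ1·sinφ2-sinφ1·cosφ2·cosΔλ=0.70571761; θ=atan2(y, x)=-4.4660° <0 so +360° → 355.5340° ≈ 355.5°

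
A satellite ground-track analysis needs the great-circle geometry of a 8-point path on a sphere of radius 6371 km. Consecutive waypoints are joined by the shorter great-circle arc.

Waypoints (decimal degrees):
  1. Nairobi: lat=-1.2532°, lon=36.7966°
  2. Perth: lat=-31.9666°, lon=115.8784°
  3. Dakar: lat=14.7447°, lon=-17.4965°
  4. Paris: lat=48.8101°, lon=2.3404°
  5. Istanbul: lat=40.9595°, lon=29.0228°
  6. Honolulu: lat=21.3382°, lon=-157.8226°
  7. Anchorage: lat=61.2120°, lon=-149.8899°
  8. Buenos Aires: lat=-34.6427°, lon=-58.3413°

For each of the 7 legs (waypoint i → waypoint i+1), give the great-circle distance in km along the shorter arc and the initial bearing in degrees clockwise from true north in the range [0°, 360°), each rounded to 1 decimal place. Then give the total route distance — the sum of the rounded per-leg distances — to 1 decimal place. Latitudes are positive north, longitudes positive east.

Leg 1: φ1=-0.0218725, φ2=-0.5579224, Δφ=-0.5360500, Δλ=1.3802378 rad; a=sin²(Δφ/2)+cosφ1·cosφ2·sin²(Δλ/2)=0.4138872521; c=2·atan2(√a, √(1-a))=1.397707847; dist=6371·c=8904.797 ≈ 8904.8 km; running total=8904.8 km
Leg 1 bearing: y=sinΔλ·cosφ2=0.83300041, x=cosφ1·sinφ2-sinφ1·cosφ2·cosΔλ=-0.52578388; θ=atan2(y, x)=122.2598° ≈ 122.3°
Leg 2: φ1=-0.5579224, φ2=0.2573436, Δφ=0.8152660, Δλ=-2.3278311 rad; a=sin²(Δφ/2)+cosφ1·cosφ2·sin²(Δλ/2)=0.8490921993; c=2·atan2(√a, √(1-a))=2.343654630; dist=6371·c=14931.424 ≈ 14931.4 km; running total=23836.2 km
Leg 2 bearing: y=sinΔλ·cosφ2=-0.70293921, x=cosφ1·sinφ2-sinφ1·cosφ2·cosΔλ=-0.13570192; θ=atan2(y, x)=-100.9265° <0 so +360° → 259.0735° ≈ 259.1°
Leg 3: φ1=0.2573436, φ2=0.8518970, Δφ=0.5945534, Δλ=0.3462192 rad; a=sin²(Δφ/2)+cosφ1·cosφ2·sin²(Δλ/2)=0.1046957968; c=2·atan2(√a, √(1-a))=0.658994360; dist=6371·c=4198.453 ≈ 4198.5 km; running total=28034.7 km
Leg 3 bearing: y=sinΔλ·cosφ2=0.22347717, x=cosφ1·sinφ2-sinφ1·cosφ2·cosΔλ=0.57008447; θ=atan2(y, x)=21.4055° ≈ 21.4°
Leg 4: φ1=0.8518970, φ2=0.7148781, Δφ=-0.1370188, Δλ=0.4656957 rad; a=sin²(Δφ/2)+cosφ1·cosφ2·sin²(Δλ/2)=0.0311663964; c=2·atan2(√a, √(1-a))=0.354940389; dist=6371·c=2261.325 ≈ 2261.3 km; running total=30296.0 km
Leg 4 bearing: y=sinΔλ·cosφ2=0.33910638, x=cosφ1·sinφ2-sinφ1·cosφ2·cosΔλ=-0.07607280; θ=atan2(y, x)=102.6440° ≈ 102.6°
Leg 5: φ1=0.7148781, φ2=0.3724218, Δφ=-0.3424563, Δλ=-3.2610674 rad; a=sin²(Δφ/2)+cosφ1·cosφ2·sin²(Δλ/2)=0.7299316381; c=2·atan2(√a, √(1-a))=2.048637549; dist=6371·c=13051.870 ≈ 13051.9 km; running total=43347.9 km
Leg 5 bearing: y=sinΔλ·cosφ2=0.11102007, x=cosφ1·sinφ2-sinφ1·cosφ2·cosΔλ=0.88102231; θ=atan2(y, x)=7.1821° ≈ 7.2°
Leg 6: φ1=0.3724218, φ2=1.0683509, Δφ=0.6959291, Δλ=0.1384517 rad; a=sin²(Δφ/2)+cosφ1·cosφ2·sin²(Δλ/2)=0.1184169614; c=2·atan2(√a, √(1-a))=0.702597773; dist=6371·c=4476.250 ≈ 4476.3 km; running total=47824.2 km
Leg 6 bearing: y=sinΔλ·cosφ2=0.06646141, x=cosφ1·sinφ2-sinφ1·cosφ2·cosΔλ=0.64277556; θ=atan2(y, x)=5.9033° ≈ 5.9°
Leg 7: φ1=1.0683509, φ2=-0.6046292, Δφ=-1.6729801, Δλ=1.5978245 rad; a=sin²(Δφ/2)+cosφ1·cosφ2·sin²(Δλ/2)=0.7544535680; c=2·atan2(√a, √(1-a))=2.104711080; dist=6371·c=13409.114 ≈ 13409.1 km; running total=61233.3 km
Leg 7 bearing: y=sinΔλ·cosφ2=0.82241246, x=cosφ1·sinφ2-sinφ1·cosφ2·cosΔλ=-0.25426613; θ=atan2(y, x)=107.1801° ≈ 107.2°

Leg 1: dist=8904.8 km, bearing=122.3°
Leg 2: dist=14931.4 km, bearing=259.1°
Leg 3: dist=4198.5 km, bearing=21.4°
Leg 4: dist=2261.3 km, bearing=102.6°
Leg 5: dist=13051.9 km, bearing=7.2°
Leg 6: dist=4476.3 km, bearing=5.9°
Leg 7: dist=13409.1 km, bearing=107.2°
Total: 61233.3 km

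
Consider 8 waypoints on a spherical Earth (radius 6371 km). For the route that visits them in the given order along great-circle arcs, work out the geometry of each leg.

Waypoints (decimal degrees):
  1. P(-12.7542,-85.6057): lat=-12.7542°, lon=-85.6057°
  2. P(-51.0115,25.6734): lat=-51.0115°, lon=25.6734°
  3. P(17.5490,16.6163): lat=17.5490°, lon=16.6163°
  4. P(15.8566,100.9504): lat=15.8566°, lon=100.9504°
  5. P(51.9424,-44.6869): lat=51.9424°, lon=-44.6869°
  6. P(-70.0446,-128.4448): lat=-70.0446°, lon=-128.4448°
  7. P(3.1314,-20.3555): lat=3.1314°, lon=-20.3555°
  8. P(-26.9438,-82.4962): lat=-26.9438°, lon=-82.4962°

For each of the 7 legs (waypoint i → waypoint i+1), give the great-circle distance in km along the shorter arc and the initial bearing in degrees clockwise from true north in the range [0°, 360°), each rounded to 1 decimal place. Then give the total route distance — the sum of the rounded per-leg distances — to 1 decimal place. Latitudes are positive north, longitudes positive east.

Leg 1: dist=10333.2 km, bearing=144.1°
Leg 2: dist=7674.7 km, bearing=350.7°
Leg 3: dist=8900.2 km, bearing=76.4°
Leg 4: dist=11778.3 km, bearing=338.8°
Leg 5: dist=15103.3 km, bearing=209.1°
Leg 6: dist=11013.0 km, bearing=106.0°
Leg 7: dist=7446.8 km, bearing=238.9°
Total: 72249.5 km

Leg 1: φ1=-0.2226028, φ2=-0.8903186, Δφ=-0.6677158, Δλ=1.9421867 rad; a=sin²(Δφ/2)+cosφ1·cosφ2·sin²(Δλ/2)=0.5255497649; c=2·atan2(√a, √(1-a))=1.621918121; dist=6371·c=10333.240 ≈ 10333.2 km; running total=10333.2 km
Leg 1 bearing: y=sinΔλ·cosφ2=0.58627028, x=cosφ1·sinφ2-sinφ1·cosφ2·cosΔλ=-0.80850232; θ=atan2(y, x)=144.0530° ≈ 144.1°
Leg 2: φ1=-0.8903186, φ2=0.3062878, Δφ=1.1966065, Δλ=-0.1580762 rad; a=sin²(Δφ/2)+cosφ1·cosφ2·sin²(Δλ/2)=0.3209803978; c=2·atan2(√a, √(1-a))=1.204629294; dist=6371·c=7674.693 ≈ 7674.7 km; running total=18007.9 km
Leg 2 bearing: y=sinΔλ·cosφ2=-0.15009235, x=cosφ1·sinφ2-sinφ1·cosφ2·cosΔλ=0.92156401; θ=atan2(y, x)=-9.2504° <0 so +360° → 350.7496° ≈ 350.7°
Leg 3: φ1=0.3062878, φ2=0.2767499, Δφ=-0.0295380, Δλ=1.4719077 rad; a=sin²(Δφ/2)+cosφ1·cosφ2·sin²(Δλ/2)=0.4135321684; c=2·atan2(√a, √(1-a))=1.396986862; dist=6371·c=8900.203 ≈ 8900.2 km; running total=26908.1 km
Leg 3 bearing: y=sinΔλ·cosφ2=0.95724896, x=cosφ1·sinφ2-sinφ1·cosφ2·cosΔλ=0.23187862; θ=atan2(y, x)=76.3833° ≈ 76.4°
Leg 4: φ1=0.2767499, φ2=0.9065659, Δφ=0.6298160, Δλ=-2.5418504 rad; a=sin²(Δφ/2)+cosφ1·cosφ2·sin²(Δλ/2)=0.6371839384; c=2·atan2(√a, √(1-a))=1.848728618; dist=6371·c=11778.250 ≈ 11778.3 km; running total=38686.4 km
Leg 4 bearing: y=sinΔλ·cosφ2=-0.34794460, x=cosφ1·sinφ2-sinφ1·cosφ2·cosΔλ=0.89646909; θ=atan2(y, x)=-21.2126° <0 so +360° → 338.7874° ≈ 338.8°
Leg 5: φ1=0.9065659, φ2=-1.2225089, Δφ=-2.1290748, Δλ=-1.4618511 rad; a=sin²(Δφ/2)+cosφ1·cosφ2·sin²(Δλ/2)=0.8586199089; c=2·atan2(√a, √(1-a))=2.370629452; dist=6371·c=15103.280 ≈ 15103.3 km; running total=53789.7 km
Leg 5 bearing: y=sinΔλ·cosφ2=-0.33926518, x=cosφ1·sinφ2-sinφ1·cosφ2·cosΔλ=-0.60865933; θ=atan2(y, x)=-150.8648° <0 so +360° → 209.1352° ≈ 209.1°
Leg 6: φ1=-1.2225089, φ2=0.0546532, Δφ=1.2771621, Δλ=1.8865142 rad; a=sin²(Δφ/2)+cosφ1·cosφ2·sin²(Δλ/2)=0.5785788578; c=2·atan2(√a, √(1-a))=1.728608268; dist=6371·c=11012.963 ≈ 11013.0 km; running total=64802.7 km
Leg 6 bearing: y=sinΔλ·cosφ2=0.94915442, x=cosφ1·sinφ2-sinφ1·cosφ2·cosΔλ=-0.27277710; θ=atan2(y, x)=106.0341° ≈ 106.0°
Leg 7: φ1=0.0546532, φ2=-0.4702580, Δφ=-0.5249113, Δλ=-1.0845598 rad; a=sin²(Δφ/2)+cosφ1·cosφ2·sin²(Δλ/2)=0.3043984995; c=2·atan2(√a, √(1-a))=1.168857919; dist=6371·c=7446.794 ≈ 7446.8 km; running total=72249.5 km
Leg 7 bearing: y=sinΔλ·cosφ2=-0.78813023, x=cosφ1·sinφ2-sinφ1·cosφ2·cosΔλ=-0.47519571; θ=atan2(y, x)=-121.0875° <0 so +360° → 238.9125° ≈ 238.9°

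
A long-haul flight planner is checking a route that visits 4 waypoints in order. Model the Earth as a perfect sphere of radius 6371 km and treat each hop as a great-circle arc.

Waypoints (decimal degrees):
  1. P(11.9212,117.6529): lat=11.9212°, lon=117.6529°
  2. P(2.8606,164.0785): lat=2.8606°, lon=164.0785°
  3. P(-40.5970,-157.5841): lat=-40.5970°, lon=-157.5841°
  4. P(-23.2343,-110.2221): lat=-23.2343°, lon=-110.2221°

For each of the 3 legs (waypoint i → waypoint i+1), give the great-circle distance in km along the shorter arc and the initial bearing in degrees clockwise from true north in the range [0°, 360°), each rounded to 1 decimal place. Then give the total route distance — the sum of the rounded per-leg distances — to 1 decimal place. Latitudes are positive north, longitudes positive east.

Leg 1: dist=5209.6 km, bearing=97.4°
Leg 2: dist=6202.5 km, bearing=145.3°
Leg 3: dist=4800.3 km, bearing=81.1°
Total: 16212.4 km

Leg 1: φ1=0.2080642, φ2=0.0499269, Δφ=-0.1581373, Δλ=0.8102796 rad; a=sin²(Δφ/2)+cosφ1·cosφ2·sin²(Δλ/2)=0.1580509342; c=2·atan2(√a, √(1-a))=0.817703982; dist=6371·c=5209.592 ≈ 5209.6 km; running total=5209.6 km
Leg 1 bearing: y=sinΔλ·cosφ2=0.72357715, x=cosφ1·sinφ2-sinφ1·cosφ2·cosΔλ=-0.09337803; θ=atan2(y, x)=97.3534° ≈ 97.4°
Leg 2: φ1=0.0499269, φ2=-0.7085513, Δφ=-0.7584782, Δλ=-5.6140715 rad; a=sin²(Δφ/2)+cosφ1·cosφ2·sin²(Δλ/2)=0.2188200930; c=2·atan2(√a, √(1-a))=0.973559453; dist=6371·c=6202.547 ≈ 6202.5 km; running total=11412.1 km
Leg 2 bearing: y=sinΔλ·cosφ2=0.47099042, x=cosφ1·sinφ2-sinφ1·cosφ2·cosΔλ=-0.67964657; θ=atan2(y, x)=145.2783° ≈ 145.3°
Leg 3: φ1=-0.7085513, φ2=-0.4055150, Δφ=0.3030363, Δλ=0.8266228 rad; a=sin²(Δφ/2)+cosφ1·cosφ2·sin²(Δλ/2)=0.1353382275; c=2·atan2(√a, √(1-a))=0.753463623; dist=6371·c=4800.317 ≈ 4800.3 km; running total=16212.4 km
Leg 3 bearing: y=sinΔλ·cosφ2=0.67598647, x=cosφ1·sinφ2-sinφ1·cosφ2·cosΔλ=0.10549627; θ=atan2(y, x)=81.1298° ≈ 81.1°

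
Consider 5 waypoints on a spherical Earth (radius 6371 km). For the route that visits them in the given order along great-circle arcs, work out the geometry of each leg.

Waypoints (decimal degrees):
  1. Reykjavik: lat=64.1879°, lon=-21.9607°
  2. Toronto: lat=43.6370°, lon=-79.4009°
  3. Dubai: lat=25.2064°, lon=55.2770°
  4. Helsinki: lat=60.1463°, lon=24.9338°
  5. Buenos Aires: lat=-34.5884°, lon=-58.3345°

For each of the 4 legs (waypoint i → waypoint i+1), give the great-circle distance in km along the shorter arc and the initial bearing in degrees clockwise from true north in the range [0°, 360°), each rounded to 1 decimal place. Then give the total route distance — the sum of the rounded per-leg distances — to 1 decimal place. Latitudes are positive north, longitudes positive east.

Leg 1: φ1=1.1202902, φ2=0.7616093, Δφ=-0.3586809, Δλ=-1.0025206 rad; a=sin²(Δφ/2)+cosφ1·cosφ2·sin²(Δλ/2)=0.1045854192; c=2·atan2(√a, √(1-a))=0.658633755; dist=6371·c=4196.156 ≈ 4196.2 km; running total=4196.2 km
Leg 1 bearing: y=sinΔλ·cosφ2=-0.60997845, x=cosφ1·sinφ2-sinφ1·cosφ2·cosΔλ=-0.05015508; θ=atan2(y, x)=-94.7005° <0 so +360° → 265.2995° ≈ 265.3°
Leg 2: φ1=0.7616093, φ2=0.4399347, Δφ=-0.3216747, Δλ=2.3505728 rad; a=sin²(Δφ/2)+cosφ1·cosφ2·sin²(Δλ/2)=0.5832588776; c=2·atan2(√a, √(1-a))=1.738093384; dist=6371·c=11073.393 ≈ 11073.4 km; running total=15269.6 km
Leg 2 bearing: y=sinΔλ·cosφ2=0.64336221, x=cosφ1·sinφ2-sinφ1·cosφ2·cosΔλ=0.74723283; θ=atan2(y, x)=40.7282° ≈ 40.7°
Leg 3: φ1=0.4399347, φ2=1.0497510, Δφ=0.6098163, Δλ=-0.5295887 rad; a=sin²(Δφ/2)+cosφ1·cosφ2·sin²(Δλ/2)=0.1209715678; c=2·atan2(√a, √(1-a))=0.710467801; dist=6371·c=4526.390 ≈ 4526.4 km; running total=19796.0 km
Leg 3 bearing: y=sinΔλ·cosφ2=-0.25147130, x=cosφ1·sinφ2-sinφ1·cosφ2·cosΔλ=0.60175741; θ=atan2(y, x)=-22.6798° <0 so +360° → 337.3202° ≈ 337.3°
Leg 4: φ1=1.0497510, φ2=-0.6036815, Δφ=-1.6534324, Δλ=-1.4533060 rad; a=sin²(Δφ/2)+cosφ1·cosφ2·sin²(Δλ/2)=0.7221543184; c=2·atan2(√a, √(1-a))=2.031198720; dist=6371·c=12940.767 ≈ 12940.8 km; running total=32736.8 km
Leg 4 bearing: y=sinΔλ·cosφ2=-0.81757578, x=cosφ1·sinφ2-sinφ1·cosφ2·cosΔλ=-0.36627815; θ=atan2(y, x)=-114.1326° <0 so +360° → 245.8674° ≈ 245.9°

Leg 1: dist=4196.2 km, bearing=265.3°
Leg 2: dist=11073.4 km, bearing=40.7°
Leg 3: dist=4526.4 km, bearing=337.3°
Leg 4: dist=12940.8 km, bearing=245.9°
Total: 32736.8 km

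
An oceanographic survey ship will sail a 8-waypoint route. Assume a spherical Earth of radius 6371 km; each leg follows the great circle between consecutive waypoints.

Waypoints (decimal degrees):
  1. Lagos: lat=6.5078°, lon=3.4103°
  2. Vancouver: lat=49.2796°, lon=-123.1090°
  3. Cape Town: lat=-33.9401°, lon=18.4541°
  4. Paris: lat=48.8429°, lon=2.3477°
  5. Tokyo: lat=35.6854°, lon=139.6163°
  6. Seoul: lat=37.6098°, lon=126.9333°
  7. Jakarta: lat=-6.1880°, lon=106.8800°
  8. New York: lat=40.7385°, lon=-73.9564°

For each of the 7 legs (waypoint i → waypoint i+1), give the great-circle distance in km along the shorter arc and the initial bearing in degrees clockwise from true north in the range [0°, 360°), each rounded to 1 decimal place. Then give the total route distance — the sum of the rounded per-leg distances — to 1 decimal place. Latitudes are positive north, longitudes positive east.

Leg 1: φ1=0.1135825, φ2=0.8600913, Δφ=0.7465087, Δλ=-2.2081784 rad; a=sin²(Δφ/2)+cosφ1·cosφ2·sin²(Δλ/2)=0.6499095810; c=2·atan2(√a, √(1-a))=1.875299417; dist=6371·c=11947.533 ≈ 11947.5 km; running total=11947.5 km
Leg 1 bearing: y=sinΔλ·cosφ2=-0.52427999, x=cosφ1·sinφ2-sinφ1·cosφ2·cosΔλ=0.79701880; θ=atan2(y, x)=-33.3370° <0 so +360° → 326.6630° ≈ 326.7°
Leg 2: φ1=0.8600913, φ2=-0.5923665, Δφ=-1.4524578, Δλ=2.4707422 rad; a=sin²(Δφ/2)+cosφ1·cosφ2·sin²(Δλ/2)=0.9235447437; c=2·atan2(√a, √(1-a))=2.581280931; dist=6371·c=16445.341 ≈ 16445.3 km; running total=28392.8 km
Leg 2 bearing: y=sinΔλ·cosφ2=0.51573631, x=cosφ1·sinφ2-sinφ1·cosφ2·cosΔλ=0.12827881; θ=atan2(y, x)=76.0323° ≈ 76.0°
Leg 3: φ1=-0.5923665, φ2=0.8524694, Δφ=1.4448359, Δλ=-0.2811097 rad; a=sin²(Δφ/2)+cosφ1·cosφ2·sin²(Δλ/2)=0.4479018646; c=2·atan2(√a, √(1-a))=1.466410588; dist=6371·c=9342.502 ≈ 9342.5 km; running total=37735.3 km
Leg 3 bearing: y=sinΔλ·cosφ2=-0.18257859, x=cosφ1·sinφ2-sinφ1·cosφ2·cosΔλ=0.97765444; θ=atan2(y, x)=-10.5782° <0 so +360° → 349.4218° ≈ 349.4°
Leg 4: φ1=0.8524694, φ2=0.6228277, Δφ=-0.2296417, Δλ=2.3957890 rad; a=sin²(Δφ/2)+cosφ1·cosφ2·sin²(Δλ/2)=0.4767268387; c=2·atan2(√a, √(1-a))=1.524233180; dist=6371·c=9710.890 ≈ 9710.9 km; running total=47446.2 km
Leg 4 bearing: y=sinΔλ·cosφ2=0.55115017, x=cosφ1·sinφ2-sinφ1·cosφ2·cosΔλ=0.83310679; θ=atan2(y, x)=33.4870° ≈ 33.5°
Leg 5: φ1=0.6228277, φ2=0.6564148, Δφ=0.0335871, Δλ=-0.2213601 rad; a=sin²(Δφ/2)+cosφ1·cosφ2·sin²(Δλ/2)=0.0081320320; c=2·atan2(√a, √(1-a))=0.180600902; dist=6371·c=1150.608 ≈ 1150.6 km; running total=48596.8 km
Leg 5 bearing: y=sinΔλ·cosφ2=-0.17392962, x=cosφ1·sinφ2-sinφ1·cosφ2·cosΔλ=0.04485638; θ=atan2(y, x)=-75.5386° <0 so +360° → 284.4614° ≈ 284.5°
Leg 6: φ1=0.6564148, φ2=-0.1080010, Δφ=-0.7644158, Δλ=-0.3499961 rad; a=sin²(Δφ/2)+cosφ1·cosφ2·sin²(Δλ/2)=0.1629801786; c=2·atan2(√a, √(1-a))=0.831132469; dist=6371·c=5295.145 ≈ 5295.1 km; running total=53891.9 km
Leg 6 bearing: y=sinΔλ·cosφ2=-0.34089630, x=cosφ1·sinφ2-sinφ1·cosφ2·cosΔλ=-0.65533218; θ=atan2(y, x)=-152.5171° <0 so +360° → 207.4829° ≈ 207.5°
Leg 7: φ1=-0.1080010, φ2=0.7110210, Δφ=0.8190219, Δλ=-3.1561906 rad; a=sin²(Δφ/2)+cosφ1·cosφ2·sin²(Δλ/2)=0.9117731912; c=2·atan2(√a, √(1-a))=2.538431165; dist=6371·c=16172.345 ≈ 16172.3 km; running total=70064.2 km
Leg 7 bearing: y=sinΔλ·cosφ2=0.01106040, x=cosφ1·sinφ2-sinφ1·cosφ2·cosΔλ=0.56714110; θ=atan2(y, x)=1.1172° ≈ 1.1°

Leg 1: dist=11947.5 km, bearing=326.7°
Leg 2: dist=16445.3 km, bearing=76.0°
Leg 3: dist=9342.5 km, bearing=349.4°
Leg 4: dist=9710.9 km, bearing=33.5°
Leg 5: dist=1150.6 km, bearing=284.5°
Leg 6: dist=5295.1 km, bearing=207.5°
Leg 7: dist=16172.3 km, bearing=1.1°
Total: 70064.2 km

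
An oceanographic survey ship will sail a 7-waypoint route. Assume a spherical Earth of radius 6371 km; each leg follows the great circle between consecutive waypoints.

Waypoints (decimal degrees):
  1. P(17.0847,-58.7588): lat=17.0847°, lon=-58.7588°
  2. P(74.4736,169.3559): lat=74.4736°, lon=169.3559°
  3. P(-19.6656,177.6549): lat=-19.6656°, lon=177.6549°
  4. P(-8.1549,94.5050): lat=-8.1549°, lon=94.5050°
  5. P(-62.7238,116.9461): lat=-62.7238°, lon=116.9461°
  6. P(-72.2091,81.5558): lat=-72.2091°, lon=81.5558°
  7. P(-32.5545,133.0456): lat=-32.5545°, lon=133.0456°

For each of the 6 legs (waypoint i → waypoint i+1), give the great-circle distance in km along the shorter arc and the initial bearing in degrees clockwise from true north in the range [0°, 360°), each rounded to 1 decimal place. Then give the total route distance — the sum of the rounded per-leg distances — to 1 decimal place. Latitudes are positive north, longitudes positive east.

Leg 1: dist=9291.0 km, bearing=348.4°
Leg 2: dist=10484.7 km, bearing=172.2°
Leg 3: dist=8990.8 km, bearing=264.5°
Leg 4: dist=6332.6 km, bearing=168.0°
Leg 5: dist=1797.7 km, bearing=219.5°
Leg 6: dist=5306.5 km, bearing=63.1°
Total: 42203.3 km

Leg 1: φ1=0.2981843, φ2=1.2998095, Δφ=1.0016253, Δλ=3.9813526 rad; a=sin²(Δφ/2)+cosφ1·cosφ2·sin²(Δλ/2)=0.4438826785; c=2·atan2(√a, √(1-a))=1.458324709; dist=6371·c=9290.987 ≈ 9291.0 km; running total=9291.0 km
Leg 1 bearing: y=sinΔλ·cosφ2=-0.19928493, x=cosφ1·sinφ2-sinφ1·cosφ2·cosΔλ=0.97349314; θ=atan2(y, x)=-11.5692° <0 so +360° → 348.4308° ≈ 348.4°
Leg 2: φ1=1.2998095, φ2=-0.3432295, Δφ=-1.6430390, Δλ=0.1448449 rad; a=sin²(Δφ/2)+cosφ1·cosφ2·sin²(Δλ/2)=0.5374097182; c=2·atan2(√a, √(1-a))=1.645685746; dist=6371·c=10484.664 ≈ 10484.7 km; running total=19775.7 km
Leg 2 bearing: y=sinΔλ·cosφ2=0.13592004, x=cosφ1·sinφ2-sinφ1·cosφ2·cosΔλ=-0.98789058; θ=atan2(y, x)=172.1661° ≈ 172.2°
Leg 3: φ1=-0.3432295, φ2=-0.1423299, Δφ=0.2008996, Δλ=-1.4512395 rad; a=sin²(Δφ/2)+cosφ1·cosφ2·sin²(Δλ/2)=0.4205418213; c=2·atan2(√a, √(1-a))=1.411203362; dist=6371·c=8990.777 ≈ 8990.8 km; running total=28766.5 km
Leg 3 bearing: y=sinΔλ·cosφ2=-0.98282197, x=cosφ1·sinφ2-sinφ1·cosφ2·cosΔλ=-0.09384330; θ=atan2(y, x)=-95.4543° <0 so +360° → 264.5457° ≈ 264.5°
Leg 4: φ1=-0.1423299, φ2=-1.0947368, Δφ=-0.9524070, Δλ=0.3916711 rad; a=sin²(Δφ/2)+cosφ1·cosφ2·sin²(Δλ/2)=0.2273149970; c=2·atan2(√a, √(1-a))=0.993965844; dist=6371·c=6332.556 ≈ 6332.6 km; running total=35099.1 km
Leg 4 bearing: y=sinΔλ·cosφ2=0.17494097, x=cosφ1·sinφ2-sinφ1·cosφ2·cosΔλ=-0.81973606; θ=atan2(y, x)=167.9532° ≈ 168.0°
Leg 5: φ1=-1.0947368, φ2=-1.2602865, Δφ=-0.1655497, Δλ=-0.6176773 rad; a=sin²(Δφ/2)+cosφ1·cosφ2·sin²(Δλ/2)=0.0197725299; c=2·atan2(√a, √(1-a))=0.282164771; dist=6371·c=1797.672 ≈ 1797.7 km; running total=36896.8 km
Leg 5 bearing: y=sinΔλ·cosφ2=-0.17695377, x=cosφ1·sinφ2-sinφ1·cosφ2·cosΔλ=-0.21497366; θ=atan2(y, x)=-140.5408° <0 so +360° → 219.4592° ≈ 219.5°
Leg 6: φ1=-1.2602865, φ2=-0.5681832, Δφ=0.6921033, Δλ=0.8986665 rad; a=sin²(Δφ/2)+cosφ1·cosφ2·sin²(Δλ/2)=0.1636375527; c=2·atan2(√a, √(1-a))=0.832910852; dist=6371·c=5306.475 ≈ 5306.5 km; running total=42203.3 km
Leg 6 bearing: y=sinΔλ·cosφ2=0.65955133, x=cosφ1·sinφ2-sinφ1·cosφ2·cosΔλ=0.33531069; θ=atan2(y, x)=63.0516° ≈ 63.1°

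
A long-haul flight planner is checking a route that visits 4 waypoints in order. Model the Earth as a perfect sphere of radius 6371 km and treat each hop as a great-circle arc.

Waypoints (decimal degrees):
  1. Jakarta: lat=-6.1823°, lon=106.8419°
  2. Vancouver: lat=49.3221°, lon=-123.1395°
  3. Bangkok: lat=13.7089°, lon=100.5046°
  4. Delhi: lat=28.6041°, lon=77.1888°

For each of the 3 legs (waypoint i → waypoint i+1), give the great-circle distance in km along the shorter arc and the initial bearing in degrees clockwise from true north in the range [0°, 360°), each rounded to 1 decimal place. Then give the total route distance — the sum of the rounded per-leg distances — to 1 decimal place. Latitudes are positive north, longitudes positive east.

Leg 1: dist=13331.4 km, bearing=35.2°
Leg 2: dist=11805.7 km, bearing=315.7°
Leg 3: dist=2920.7 km, bearing=308.3°
Total: 28057.8 km

Leg 1: φ1=-0.1079015, φ2=0.8608330, Δφ=0.9687345, Δλ=-4.0139326 rad; a=sin²(Δφ/2)+cosφ1·cosφ2·sin²(Δλ/2)=0.7491847683; c=2·atan2(√a, √(1-a))=2.092513426; dist=6371·c=13331.403 ≈ 13331.4 km; running total=13331.4 km
Leg 1 bearing: y=sinΔλ·cosφ2=0.49917627, x=cosφ1·sinφ2-sinφ1·cosφ2·cosΔλ=0.70883768; θ=atan2(y, x)=35.1539° ≈ 35.2°
Leg 2: φ1=0.8608330, φ2=0.2392654, Δφ=-0.6215676, Δλ=3.9033259 rad; a=sin²(Δφ/2)+cosφ1·cosφ2·sin²(Δλ/2)=0.6392536901; c=2·atan2(√a, √(1-a))=1.853035975; dist=6371·c=11805.692 ≈ 11805.7 km; running total=25137.1 km
Leg 2 bearing: y=sinΔλ·cosφ2=-0.67051519, x=cosφ1·sinφ2-sinφ1·cosφ2·cosΔλ=0.68763582; θ=atan2(y, x)=-44.2778° <0 so +360° → 315.7222° ≈ 315.7°
Leg 3: φ1=0.2392654, φ2=0.4992357, Δφ=0.2599703, Δλ=-0.4069375 rad; a=sin²(Δφ/2)+cosφ1·cosφ2·sin²(Δλ/2)=0.0516278139; c=2·atan2(√a, √(1-a))=0.458439082; dist=6371·c=2920.715 ≈ 2920.7 km; running total=28057.8 km
Leg 3 bearing: y=sinΔλ·cosφ2=-0.34749101, x=cosφ1·sinφ2-sinφ1·cosφ2·cosΔλ=0.27404293; θ=atan2(y, x)=-51.7395° <0 so +360° → 308.2605° ≈ 308.3°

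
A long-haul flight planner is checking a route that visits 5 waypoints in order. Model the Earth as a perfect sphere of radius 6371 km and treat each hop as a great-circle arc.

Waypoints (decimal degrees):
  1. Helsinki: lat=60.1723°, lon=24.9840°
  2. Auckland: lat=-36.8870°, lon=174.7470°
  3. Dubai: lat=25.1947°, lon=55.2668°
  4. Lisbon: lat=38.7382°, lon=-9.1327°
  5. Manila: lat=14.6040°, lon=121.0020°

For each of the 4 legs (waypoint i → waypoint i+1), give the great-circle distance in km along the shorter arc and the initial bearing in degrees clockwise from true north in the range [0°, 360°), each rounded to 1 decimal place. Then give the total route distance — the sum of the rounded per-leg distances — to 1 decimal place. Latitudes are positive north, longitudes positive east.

Leg 1: dist=16658.9 km, bearing=53.2°
Leg 2: dist=14200.9 km, bearing=275.3°
Leg 3: dist=6132.9 km, bearing=301.0°
Leg 4: dist=12141.8 km, bearing=51.6°
Total: 49134.5 km

Leg 1: φ1=1.0502048, φ2=-0.6437996, Δφ=-1.6940044, Δλ=2.6138574 rad; a=sin²(Δφ/2)+cosφ1·cosφ2·sin²(Δλ/2)=0.9322117847; c=2·atan2(√a, √(1-a))=2.614799043; dist=6371·c=16658.885 ≈ 16658.9 km; running total=16658.9 km
Leg 1 bearing: y=sinΔλ·cosφ2=0.40277217, x=cosφ1·sinφ2-sinφ1·cosφ2·cosΔλ=0.30090941; θ=atan2(y, x)=53.2367° ≈ 53.2°
Leg 2: φ1=-0.6437996, φ2=0.4397305, Δφ=1.0835301, Δλ=-2.0853229 rad; a=sin²(Δφ/2)+cosφ1·cosφ2·sin²(Δλ/2)=0.8058417602; c=2·atan2(√a, √(1-a))=2.228983240; dist=6371·c=14200.852 ≈ 14200.9 km; running total=30859.8 km
Leg 2 bearing: y=sinΔλ·cosφ2=-0.78770959, x=cosφ1·sinφ2-sinφ1·cosφ2·cosΔλ=0.07319067; θ=atan2(y, x)=-84.6916° <0 so +360° → 275.3084° ≈ 275.3°
Leg 3: φ1=0.4397305, φ2=0.6761091, Δφ=0.2363787, Δλ=-1.1239833 rad; a=sin²(Δφ/2)+cosφ1·cosφ2·sin²(Δλ/2)=0.2143202091; c=2·atan2(√a, √(1-a))=0.962634812; dist=6371·c=6132.946 ≈ 6132.9 km; running total=36992.7 km
Leg 3 bearing: y=sinΔλ·cosφ2=-0.70343849, x=cosφ1·sinφ2-sinφ1·cosφ2·cosΔλ=0.42275586; θ=atan2(y, x)=-58.9948° <0 so +360° → 301.0052° ≈ 301.0°
Leg 4: φ1=0.6761091, φ2=0.2548879, Δφ=-0.4212213, Δλ=2.2712790 rad; a=sin²(Δφ/2)+cosφ1·cosφ2·sin²(Δλ/2)=0.6643820763; c=2·atan2(√a, √(1-a))=1.905791014; dist=6371·c=12141.795 ≈ 12141.8 km; running total=49134.5 km
Leg 4 bearing: y=sinΔλ·cosφ2=0.73983036, x=cosφ1·sinφ2-sinφ1·cosφ2·cosΔλ=0.58699674; θ=atan2(y, x)=51.5708° ≈ 51.6°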